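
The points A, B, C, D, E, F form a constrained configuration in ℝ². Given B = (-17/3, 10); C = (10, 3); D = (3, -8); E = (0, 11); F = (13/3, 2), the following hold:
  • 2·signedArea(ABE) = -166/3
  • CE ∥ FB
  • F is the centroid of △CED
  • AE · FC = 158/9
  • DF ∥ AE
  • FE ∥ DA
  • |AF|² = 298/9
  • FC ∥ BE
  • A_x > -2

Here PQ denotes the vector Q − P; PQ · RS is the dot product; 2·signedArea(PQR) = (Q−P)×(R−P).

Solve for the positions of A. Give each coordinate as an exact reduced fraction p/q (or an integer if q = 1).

A = (-4/3, 1)

1. A_x = -4/3  [DF ∥ AE ∩ FE ∥ DA]
2. A_y = 1  [DF ∥ AE ∩ FE ∥ DA]
   → A = (-4/3, 1)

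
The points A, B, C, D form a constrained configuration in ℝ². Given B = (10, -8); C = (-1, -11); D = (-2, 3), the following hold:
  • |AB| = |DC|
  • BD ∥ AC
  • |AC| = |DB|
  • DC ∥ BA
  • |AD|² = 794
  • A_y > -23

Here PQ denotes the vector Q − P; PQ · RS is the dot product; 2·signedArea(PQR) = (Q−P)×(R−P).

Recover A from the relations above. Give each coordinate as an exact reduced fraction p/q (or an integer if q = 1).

1. A_x = 11  [BD ∥ AC ∩ DC ∥ BA]
2. A_y = -22  [BD ∥ AC ∩ DC ∥ BA]
   → A = (11, -22)

A = (11, -22)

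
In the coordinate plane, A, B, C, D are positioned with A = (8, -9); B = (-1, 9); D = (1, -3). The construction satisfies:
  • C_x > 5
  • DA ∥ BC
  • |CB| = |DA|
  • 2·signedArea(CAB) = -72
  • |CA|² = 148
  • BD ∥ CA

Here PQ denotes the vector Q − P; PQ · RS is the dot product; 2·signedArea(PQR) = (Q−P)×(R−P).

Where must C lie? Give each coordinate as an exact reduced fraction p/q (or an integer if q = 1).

1. C_x = 6  [BD ∥ CA ∩ DA ∥ BC]
2. C_y = 3  [BD ∥ CA ∩ DA ∥ BC]
   → C = (6, 3)

C = (6, 3)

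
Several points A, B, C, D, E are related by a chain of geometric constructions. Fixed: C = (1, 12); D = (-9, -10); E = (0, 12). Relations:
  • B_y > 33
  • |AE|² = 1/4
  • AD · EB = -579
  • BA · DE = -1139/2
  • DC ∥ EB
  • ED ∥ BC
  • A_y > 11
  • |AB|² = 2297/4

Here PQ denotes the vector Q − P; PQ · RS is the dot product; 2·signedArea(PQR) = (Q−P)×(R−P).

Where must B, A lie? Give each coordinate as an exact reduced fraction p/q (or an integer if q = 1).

A = (1/2, 12)
B = (10, 34)

1. B_x = 10  [ED ∥ BC ∩ DC ∥ EB]
2. B_y = 34  [ED ∥ BC ∩ DC ∥ EB]
   → B = (10, 34)
3. A_x = 1/2  [AD · EB = -579 ∩ BA · DE = -1139/2]
4. A_y = 12  [AD · EB = -579 ∩ BA · DE = -1139/2]
   → A = (1/2, 12)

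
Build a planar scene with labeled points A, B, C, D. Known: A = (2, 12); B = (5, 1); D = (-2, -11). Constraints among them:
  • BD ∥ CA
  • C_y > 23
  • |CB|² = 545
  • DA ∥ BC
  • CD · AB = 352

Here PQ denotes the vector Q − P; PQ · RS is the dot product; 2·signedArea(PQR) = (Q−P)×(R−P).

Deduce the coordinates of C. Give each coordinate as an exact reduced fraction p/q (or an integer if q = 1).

C = (9, 24)

1. C_x = 9  [BD ∥ CA ∩ DA ∥ BC]
2. C_y = 24  [BD ∥ CA ∩ DA ∥ BC]
   → C = (9, 24)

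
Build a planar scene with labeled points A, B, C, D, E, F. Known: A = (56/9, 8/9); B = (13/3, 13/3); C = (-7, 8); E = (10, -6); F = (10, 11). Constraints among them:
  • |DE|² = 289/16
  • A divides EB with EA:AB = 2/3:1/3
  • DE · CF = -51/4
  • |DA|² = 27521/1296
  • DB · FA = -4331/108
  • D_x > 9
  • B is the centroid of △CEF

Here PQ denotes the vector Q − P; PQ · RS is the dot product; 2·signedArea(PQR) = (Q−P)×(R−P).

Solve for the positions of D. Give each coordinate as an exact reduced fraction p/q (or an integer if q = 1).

D = (10, -7/4)

1. D_x = 10  [DB · FA = -4331/108 ∩ DE · CF = -51/4]
2. D_y = -7/4  [DB · FA = -4331/108 ∩ DE · CF = -51/4]
   → D = (10, -7/4)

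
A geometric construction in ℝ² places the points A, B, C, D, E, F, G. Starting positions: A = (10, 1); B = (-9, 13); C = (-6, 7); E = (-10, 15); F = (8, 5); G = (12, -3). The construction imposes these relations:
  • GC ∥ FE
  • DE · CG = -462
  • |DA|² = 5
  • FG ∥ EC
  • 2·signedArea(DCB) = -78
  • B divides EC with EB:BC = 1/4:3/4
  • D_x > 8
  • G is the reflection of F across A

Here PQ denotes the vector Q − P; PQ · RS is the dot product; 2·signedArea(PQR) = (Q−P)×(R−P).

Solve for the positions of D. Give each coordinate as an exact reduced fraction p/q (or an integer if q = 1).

D = (9, 3)

1. D_x = 9  [2·signedArea(DCB) = -78 ∩ DE · CG = -462]
2. D_y = 3  [2·signedArea(DCB) = -78 ∩ DE · CG = -462]
   → D = (9, 3)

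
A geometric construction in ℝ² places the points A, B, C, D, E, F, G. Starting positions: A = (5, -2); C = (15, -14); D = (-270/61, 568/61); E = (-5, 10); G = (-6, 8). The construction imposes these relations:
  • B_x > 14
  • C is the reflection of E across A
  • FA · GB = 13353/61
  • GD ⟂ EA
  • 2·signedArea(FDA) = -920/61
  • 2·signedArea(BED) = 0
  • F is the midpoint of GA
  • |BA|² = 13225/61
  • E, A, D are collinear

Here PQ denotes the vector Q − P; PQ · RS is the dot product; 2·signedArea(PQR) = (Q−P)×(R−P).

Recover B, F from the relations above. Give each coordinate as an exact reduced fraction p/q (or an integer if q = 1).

B = (880/61, -812/61)
F = (-1/2, 3)

1. B_x = 880/61  [line 42/61·x + 35/61·y + -140/61 = 0 ∩ |BA|² = 13225/61]
2. B_y = -812/61  [line 42/61·x + 35/61·y + -140/61 = 0 ∩ |BA|² = 13225/61]
   → B = (880/61, -812/61)
3. F_x = -1/2  [F is the midpoint of GA]
4. F_y = 3  [F is the midpoint of GA]
   → F = (-1/2, 3)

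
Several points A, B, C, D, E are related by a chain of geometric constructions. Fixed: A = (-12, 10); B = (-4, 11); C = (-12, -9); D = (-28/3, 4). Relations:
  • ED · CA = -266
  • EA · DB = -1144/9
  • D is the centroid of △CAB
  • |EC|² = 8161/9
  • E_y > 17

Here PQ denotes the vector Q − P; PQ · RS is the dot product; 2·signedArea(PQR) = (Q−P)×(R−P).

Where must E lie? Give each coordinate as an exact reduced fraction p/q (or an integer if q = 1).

E = (4/3, 18)

1. E_x = 4/3  [EA · DB = -1144/9 ∩ ED · CA = -266]
2. E_y = 18  [EA · DB = -1144/9 ∩ ED · CA = -266]
   → E = (4/3, 18)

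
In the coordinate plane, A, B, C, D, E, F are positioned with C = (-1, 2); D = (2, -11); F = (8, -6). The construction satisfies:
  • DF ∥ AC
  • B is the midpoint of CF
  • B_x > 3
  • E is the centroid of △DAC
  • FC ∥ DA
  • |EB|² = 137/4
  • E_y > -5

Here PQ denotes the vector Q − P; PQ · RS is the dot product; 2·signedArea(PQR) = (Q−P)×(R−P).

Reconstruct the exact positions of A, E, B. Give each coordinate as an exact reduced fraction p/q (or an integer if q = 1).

1. A_x = -7  [DF ∥ AC ∩ FC ∥ DA]
2. A_y = -3  [DF ∥ AC ∩ FC ∥ DA]
   → A = (-7, -3)
3. E_x = -2  [E is the centroid of △DAC]
4. E_y = -4  [E is the centroid of △DAC]
   → E = (-2, -4)
5. B_x = 7/2  [B is the midpoint of CF]
6. B_y = -2  [B is the midpoint of CF]
   → B = (7/2, -2)

A = (-7, -3)
B = (7/2, -2)
E = (-2, -4)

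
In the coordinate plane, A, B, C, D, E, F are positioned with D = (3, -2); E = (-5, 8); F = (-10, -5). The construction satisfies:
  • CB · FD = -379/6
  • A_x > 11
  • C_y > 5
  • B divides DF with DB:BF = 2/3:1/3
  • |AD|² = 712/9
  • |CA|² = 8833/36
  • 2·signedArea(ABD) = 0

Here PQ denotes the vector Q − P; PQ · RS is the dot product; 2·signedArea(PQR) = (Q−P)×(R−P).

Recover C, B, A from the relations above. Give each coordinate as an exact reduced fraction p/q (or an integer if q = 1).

1. B_x = -17/3  [B divides DF with DB:BF = 2/3:1/3]
2. B_y = -4  [B divides DF with DB:BF = 2/3:1/3]
   → B = (-17/3, -4)
3. A_x = 35/3  [line -2·x + 26/3·y + 70/3 = 0 ∩ |AD|² = 712/9]
4. A_y = 0  [line -2·x + 26/3·y + 70/3 = 0 ∩ |AD|² = 712/9]
   → A = (35/3, 0)
5. C_x = -3  [line -13·x + -3·y + -45/2 = 0 ∩ |CA|² = 8833/36]
6. C_y = 11/2  [line -13·x + -3·y + -45/2 = 0 ∩ |CA|² = 8833/36]
   → C = (-3, 11/2)

A = (35/3, 0)
B = (-17/3, -4)
C = (-3, 11/2)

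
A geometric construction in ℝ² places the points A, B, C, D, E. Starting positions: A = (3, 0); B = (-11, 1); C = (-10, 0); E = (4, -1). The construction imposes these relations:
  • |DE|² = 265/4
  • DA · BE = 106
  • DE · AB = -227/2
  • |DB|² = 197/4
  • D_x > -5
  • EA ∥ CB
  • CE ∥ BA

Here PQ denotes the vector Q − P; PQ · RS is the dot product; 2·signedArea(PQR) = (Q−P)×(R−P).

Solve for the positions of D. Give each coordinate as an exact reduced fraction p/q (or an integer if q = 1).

D = (-4, 1/2)

1. D_x = -4  [DA · BE = 106 ∩ DE · AB = -227/2]
2. D_y = 1/2  [DA · BE = 106 ∩ DE · AB = -227/2]
   → D = (-4, 1/2)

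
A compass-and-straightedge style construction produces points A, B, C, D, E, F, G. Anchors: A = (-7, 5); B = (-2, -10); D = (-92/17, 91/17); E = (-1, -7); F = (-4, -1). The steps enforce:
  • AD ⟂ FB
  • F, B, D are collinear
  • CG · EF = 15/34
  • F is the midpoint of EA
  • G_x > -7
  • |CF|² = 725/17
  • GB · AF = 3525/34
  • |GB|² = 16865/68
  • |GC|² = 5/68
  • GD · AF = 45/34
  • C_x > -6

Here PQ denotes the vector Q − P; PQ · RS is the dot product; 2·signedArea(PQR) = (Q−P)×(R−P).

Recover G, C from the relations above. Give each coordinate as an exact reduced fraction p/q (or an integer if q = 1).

1. G_x = -211/34  [line -3·x + 6·y + -1689/34 = 0 ∩ |GB|² = 16865/68]
2. G_y = 88/17  [line -3·x + 6·y + -1689/34 = 0 ∩ |GB|² = 16865/68]
   → G = (-211/34, 88/17)
3. C_x = -101/17  [line 3·x + -6·y + 837/17 = 0 ∩ |GC|² = 5/68]
4. C_y = 89/17  [line 3·x + -6·y + 837/17 = 0 ∩ |GC|² = 5/68]
   → C = (-101/17, 89/17)

C = (-101/17, 89/17)
G = (-211/34, 88/17)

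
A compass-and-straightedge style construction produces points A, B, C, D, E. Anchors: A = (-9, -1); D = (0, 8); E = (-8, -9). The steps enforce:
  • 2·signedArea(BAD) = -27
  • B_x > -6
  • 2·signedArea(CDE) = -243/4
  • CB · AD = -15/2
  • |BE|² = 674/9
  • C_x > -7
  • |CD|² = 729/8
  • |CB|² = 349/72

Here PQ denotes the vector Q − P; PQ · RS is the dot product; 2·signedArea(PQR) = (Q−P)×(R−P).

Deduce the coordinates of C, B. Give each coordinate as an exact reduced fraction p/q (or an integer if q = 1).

1. B_x = -17/3  [line -9·x + 9·y + -45 = 0 ∩ |BE|² = 674/9]
2. B_y = -2/3  [line -9·x + 9·y + -45 = 0 ∩ |BE|² = 674/9]
   → B = (-17/3, -2/3)
3. C_x = -27/4  [2·signedArea(CDE) = -243/4 ∩ CB · AD = -15/2]
4. C_y = 5/4  [2·signedArea(CDE) = -243/4 ∩ CB · AD = -15/2]
   → C = (-27/4, 5/4)

B = (-17/3, -2/3)
C = (-27/4, 5/4)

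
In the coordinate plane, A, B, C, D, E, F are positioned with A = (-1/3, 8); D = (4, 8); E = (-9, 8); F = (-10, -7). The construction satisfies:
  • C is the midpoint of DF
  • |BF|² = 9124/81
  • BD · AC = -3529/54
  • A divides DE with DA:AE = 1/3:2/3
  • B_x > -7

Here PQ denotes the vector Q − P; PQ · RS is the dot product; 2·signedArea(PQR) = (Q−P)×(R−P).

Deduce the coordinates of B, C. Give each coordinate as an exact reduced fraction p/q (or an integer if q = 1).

1. C_x = -3  [C is the midpoint of DF]
2. C_y = 1/2  [C is the midpoint of DF]
   → C = (-3, 1/2)
3. B_x = -58/9  [line 8/3·x + 15/2·y + -287/54 = 0 ∩ |BF|² = 9124/81]
4. B_y = 3  [line 8/3·x + 15/2·y + -287/54 = 0 ∩ |BF|² = 9124/81]
   → B = (-58/9, 3)

B = (-58/9, 3)
C = (-3, 1/2)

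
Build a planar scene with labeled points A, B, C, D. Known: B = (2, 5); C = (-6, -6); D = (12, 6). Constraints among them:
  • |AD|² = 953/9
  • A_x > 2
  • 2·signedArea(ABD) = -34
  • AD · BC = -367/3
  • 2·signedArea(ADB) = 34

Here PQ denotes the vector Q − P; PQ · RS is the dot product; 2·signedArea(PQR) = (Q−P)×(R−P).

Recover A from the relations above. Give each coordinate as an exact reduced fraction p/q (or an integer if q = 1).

A = (8/3, 5/3)

1. A_x = 8/3  [2·signedArea(ABD) = -34 ∩ AD · BC = -367/3]
2. A_y = 5/3  [2·signedArea(ABD) = -34 ∩ AD · BC = -367/3]
   → A = (8/3, 5/3)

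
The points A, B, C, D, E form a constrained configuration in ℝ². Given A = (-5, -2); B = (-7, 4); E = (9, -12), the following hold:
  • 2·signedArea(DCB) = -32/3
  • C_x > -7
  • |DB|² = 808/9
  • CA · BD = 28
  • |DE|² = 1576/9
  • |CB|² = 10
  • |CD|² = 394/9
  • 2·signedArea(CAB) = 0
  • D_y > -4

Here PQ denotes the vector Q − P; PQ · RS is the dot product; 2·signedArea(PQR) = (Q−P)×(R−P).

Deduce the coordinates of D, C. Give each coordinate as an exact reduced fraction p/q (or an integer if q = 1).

1. C_x = -6  [line -6·x + -2·y + -34 = 0 ∩ |CB|² = 10]
2. C_y = 1  [line -6·x + -2·y + -34 = 0 ∩ |CB|² = 10]
   → C = (-6, 1)
3. D_x = -1  [2·signedArea(DCB) = -32/3 ∩ CA · BD = 28]
4. D_y = -10/3  [2·signedArea(DCB) = -32/3 ∩ CA · BD = 28]
   → D = (-1, -10/3)

C = (-6, 1)
D = (-1, -10/3)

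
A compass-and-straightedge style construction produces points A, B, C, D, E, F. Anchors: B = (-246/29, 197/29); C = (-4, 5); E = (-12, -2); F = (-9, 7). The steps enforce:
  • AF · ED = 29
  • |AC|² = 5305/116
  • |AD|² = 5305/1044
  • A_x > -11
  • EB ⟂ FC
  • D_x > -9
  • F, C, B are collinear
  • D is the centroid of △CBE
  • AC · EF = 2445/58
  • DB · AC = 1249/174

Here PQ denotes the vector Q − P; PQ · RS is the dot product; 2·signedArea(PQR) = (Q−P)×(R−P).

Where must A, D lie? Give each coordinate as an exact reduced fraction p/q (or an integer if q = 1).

A = (-297/29, 139/58)
D = (-710/87, 284/87)

1. D_x = -710/87  [D is the centroid of △CBE]
2. D_y = 284/87  [D is the centroid of △CBE]
   → D = (-710/87, 284/87)
3. A_x = -297/29  [AF · ED = 29 ∩ DB · AC = 1249/174]
4. A_y = 139/58  [AF · ED = 29 ∩ DB · AC = 1249/174]
   → A = (-297/29, 139/58)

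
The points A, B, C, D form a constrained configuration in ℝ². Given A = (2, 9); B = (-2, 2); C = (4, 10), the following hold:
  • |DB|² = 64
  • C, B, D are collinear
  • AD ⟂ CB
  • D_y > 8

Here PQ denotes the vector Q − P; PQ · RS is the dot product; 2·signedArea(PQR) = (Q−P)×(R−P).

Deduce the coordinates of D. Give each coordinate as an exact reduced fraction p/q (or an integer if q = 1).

1. D_x = 14/5  [C, B, D are collinear ∩ AD ⟂ CB]
2. D_y = 42/5  [C, B, D are collinear ∩ AD ⟂ CB]
   → D = (14/5, 42/5)

D = (14/5, 42/5)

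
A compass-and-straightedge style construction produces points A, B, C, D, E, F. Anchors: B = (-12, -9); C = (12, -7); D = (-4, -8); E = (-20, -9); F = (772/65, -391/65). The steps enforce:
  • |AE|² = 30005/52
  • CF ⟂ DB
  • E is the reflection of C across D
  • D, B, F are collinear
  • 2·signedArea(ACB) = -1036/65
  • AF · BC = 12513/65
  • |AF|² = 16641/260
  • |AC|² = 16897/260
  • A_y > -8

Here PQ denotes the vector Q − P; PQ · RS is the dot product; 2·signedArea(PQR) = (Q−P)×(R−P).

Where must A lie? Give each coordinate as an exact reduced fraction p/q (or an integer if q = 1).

A = (256/65, -911/130)

1. A_x = 256/65  [2·signedArea(ACB) = -1036/65 ∩ AF · BC = 12513/65]
2. A_y = -911/130  [2·signedArea(ACB) = -1036/65 ∩ AF · BC = 12513/65]
   → A = (256/65, -911/130)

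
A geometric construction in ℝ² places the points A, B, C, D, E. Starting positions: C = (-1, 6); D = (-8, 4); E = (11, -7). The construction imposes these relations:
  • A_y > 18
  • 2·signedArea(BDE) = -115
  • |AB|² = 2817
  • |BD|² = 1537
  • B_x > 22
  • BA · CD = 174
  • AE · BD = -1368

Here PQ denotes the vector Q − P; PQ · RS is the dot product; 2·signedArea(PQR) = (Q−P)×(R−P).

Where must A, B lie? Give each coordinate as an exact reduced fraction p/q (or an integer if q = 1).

A = (-13, 19)
B = (23, -20)

1. B_x = 23  [line 11·x + 19·y + 127 = 0 ∩ |BD|² = 1537]
2. B_y = -20  [line 11·x + 19·y + 127 = 0 ∩ |BD|² = 1537]
   → B = (23, -20)
3. A_x = -13  [AE · BD = -1368 ∩ BA · CD = 174]
4. A_y = 19  [AE · BD = -1368 ∩ BA · CD = 174]
   → A = (-13, 19)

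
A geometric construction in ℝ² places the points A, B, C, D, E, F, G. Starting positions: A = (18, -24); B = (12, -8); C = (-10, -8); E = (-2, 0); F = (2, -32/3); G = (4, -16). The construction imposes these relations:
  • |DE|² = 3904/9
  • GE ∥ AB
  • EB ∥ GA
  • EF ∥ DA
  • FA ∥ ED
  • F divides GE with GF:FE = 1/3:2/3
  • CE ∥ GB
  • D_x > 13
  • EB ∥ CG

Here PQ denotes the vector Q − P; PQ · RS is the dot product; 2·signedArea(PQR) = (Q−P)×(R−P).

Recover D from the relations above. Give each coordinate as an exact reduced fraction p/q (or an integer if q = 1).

1. D_x = 14  [EF ∥ DA ∩ FA ∥ ED]
2. D_y = -40/3  [EF ∥ DA ∩ FA ∥ ED]
   → D = (14, -40/3)

D = (14, -40/3)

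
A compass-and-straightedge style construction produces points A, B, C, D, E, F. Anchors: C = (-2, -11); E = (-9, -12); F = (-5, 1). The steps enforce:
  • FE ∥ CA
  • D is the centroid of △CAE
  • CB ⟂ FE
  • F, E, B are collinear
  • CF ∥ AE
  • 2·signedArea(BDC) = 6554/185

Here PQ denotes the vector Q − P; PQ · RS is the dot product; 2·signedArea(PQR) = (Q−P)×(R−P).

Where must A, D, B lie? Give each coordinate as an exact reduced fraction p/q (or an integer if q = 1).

1. A_x = -6  [CF ∥ AE ∩ FE ∥ CA]
2. A_y = -24  [CF ∥ AE ∩ FE ∥ CA]
   → A = (-6, -24)
3. D_x = -17/3  [D is the centroid of △CAE]
4. D_y = -47/3  [D is the centroid of △CAE]
   → D = (-17/3, -47/3)
5. B_x = -1501/185  [F, E, B are collinear ∩ CB ⟂ FE]
6. B_y = -1687/185  [F, E, B are collinear ∩ CB ⟂ FE]
   → B = (-1501/185, -1687/185)

A = (-6, -24)
B = (-1501/185, -1687/185)
D = (-17/3, -47/3)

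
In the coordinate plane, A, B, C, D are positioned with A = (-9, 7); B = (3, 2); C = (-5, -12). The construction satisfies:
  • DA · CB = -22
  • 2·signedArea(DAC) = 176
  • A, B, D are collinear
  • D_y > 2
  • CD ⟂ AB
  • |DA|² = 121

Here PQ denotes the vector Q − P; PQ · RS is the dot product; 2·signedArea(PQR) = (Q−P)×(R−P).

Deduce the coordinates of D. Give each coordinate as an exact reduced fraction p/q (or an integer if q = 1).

D = (15/13, 36/13)

1. D_x = 15/13  [A, B, D are collinear ∩ CD ⟂ AB]
2. D_y = 36/13  [A, B, D are collinear ∩ CD ⟂ AB]
   → D = (15/13, 36/13)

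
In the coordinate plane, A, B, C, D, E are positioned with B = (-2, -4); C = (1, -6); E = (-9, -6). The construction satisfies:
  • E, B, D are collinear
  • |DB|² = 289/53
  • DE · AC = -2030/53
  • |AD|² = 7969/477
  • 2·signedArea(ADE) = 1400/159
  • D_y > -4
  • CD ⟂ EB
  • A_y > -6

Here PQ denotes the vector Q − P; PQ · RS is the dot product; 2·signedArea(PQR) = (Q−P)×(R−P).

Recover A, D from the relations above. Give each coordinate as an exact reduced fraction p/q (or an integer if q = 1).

1. D_x = 13/53  [E, B, D are collinear ∩ CD ⟂ EB]
2. D_y = -178/53  [E, B, D are collinear ∩ CD ⟂ EB]
   → D = (13/53, -178/53)
3. A_x = -10/3  [2·signedArea(ADE) = 1400/159 ∩ DE · AC = -2030/53]
4. A_y = -16/3  [2·signedArea(ADE) = 1400/159 ∩ DE · AC = -2030/53]
   → A = (-10/3, -16/3)

A = (-10/3, -16/3)
D = (13/53, -178/53)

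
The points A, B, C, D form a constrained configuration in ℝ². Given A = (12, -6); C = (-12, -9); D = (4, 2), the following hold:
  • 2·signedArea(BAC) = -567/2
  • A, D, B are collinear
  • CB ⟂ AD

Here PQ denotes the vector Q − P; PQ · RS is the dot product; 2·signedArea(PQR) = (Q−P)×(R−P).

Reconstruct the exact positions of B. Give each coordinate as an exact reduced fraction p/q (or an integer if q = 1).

1. B_x = 3/2  [A, D, B are collinear ∩ CB ⟂ AD]
2. B_y = 9/2  [A, D, B are collinear ∩ CB ⟂ AD]
   → B = (3/2, 9/2)

B = (3/2, 9/2)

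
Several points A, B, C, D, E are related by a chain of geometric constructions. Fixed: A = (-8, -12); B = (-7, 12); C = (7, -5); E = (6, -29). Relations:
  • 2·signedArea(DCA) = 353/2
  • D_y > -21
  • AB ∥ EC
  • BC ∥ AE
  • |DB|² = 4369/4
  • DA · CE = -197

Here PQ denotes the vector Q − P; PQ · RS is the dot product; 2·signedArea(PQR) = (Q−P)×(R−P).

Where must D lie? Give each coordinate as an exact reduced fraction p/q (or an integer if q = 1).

D = (-1, -41/2)

1. D_x = -1  [2·signedArea(DCA) = 353/2 ∩ DA · CE = -197]
2. D_y = -41/2  [2·signedArea(DCA) = 353/2 ∩ DA · CE = -197]
   → D = (-1, -41/2)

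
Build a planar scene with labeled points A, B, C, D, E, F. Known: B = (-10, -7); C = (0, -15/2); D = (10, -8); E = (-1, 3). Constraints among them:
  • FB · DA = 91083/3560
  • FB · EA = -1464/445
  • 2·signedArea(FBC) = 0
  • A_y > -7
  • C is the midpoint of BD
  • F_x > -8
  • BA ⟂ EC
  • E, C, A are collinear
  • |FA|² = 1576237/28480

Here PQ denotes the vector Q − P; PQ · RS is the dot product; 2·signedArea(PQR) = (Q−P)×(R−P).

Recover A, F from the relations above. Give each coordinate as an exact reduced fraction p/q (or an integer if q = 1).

A = (-61/445, -2697/445)
F = (-15/2, -57/8)

1. A_x = -61/445  [E, C, A are collinear ∩ BA ⟂ EC]
2. A_y = -2697/445  [E, C, A are collinear ∩ BA ⟂ EC]
   → A = (-61/445, -2697/445)
3. F_x = -15/2  [2·signedArea(FBC) = 0 ∩ FB · EA = -1464/445]
4. F_y = -57/8  [2·signedArea(FBC) = 0 ∩ FB · EA = -1464/445]
   → F = (-15/2, -57/8)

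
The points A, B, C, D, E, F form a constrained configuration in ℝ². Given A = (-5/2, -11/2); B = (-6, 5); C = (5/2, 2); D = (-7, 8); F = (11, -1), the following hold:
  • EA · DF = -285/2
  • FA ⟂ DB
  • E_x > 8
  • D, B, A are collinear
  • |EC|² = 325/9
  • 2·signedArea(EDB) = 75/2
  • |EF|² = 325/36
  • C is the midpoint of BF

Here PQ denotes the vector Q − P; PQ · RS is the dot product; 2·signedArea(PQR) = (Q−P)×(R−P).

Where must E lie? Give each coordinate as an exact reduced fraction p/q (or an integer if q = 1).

E = (49/6, 0)

1. E_x = 49/6  [2·signedArea(EDB) = 75/2 ∩ EA · DF = -285/2]
2. E_y = 0  [2·signedArea(EDB) = 75/2 ∩ EA · DF = -285/2]
   → E = (49/6, 0)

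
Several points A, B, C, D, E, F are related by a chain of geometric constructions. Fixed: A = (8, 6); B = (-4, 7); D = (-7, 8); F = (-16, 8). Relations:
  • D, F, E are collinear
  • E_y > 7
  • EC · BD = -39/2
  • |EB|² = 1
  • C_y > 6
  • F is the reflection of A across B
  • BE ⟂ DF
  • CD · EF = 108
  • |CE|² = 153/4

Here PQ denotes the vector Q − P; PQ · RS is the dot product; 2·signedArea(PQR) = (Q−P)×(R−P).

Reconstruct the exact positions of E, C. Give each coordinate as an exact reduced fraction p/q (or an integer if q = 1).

1. E_x = -4  [D, F, E are collinear ∩ BE ⟂ DF]
2. E_y = 8  [D, F, E are collinear ∩ BE ⟂ DF]
   → E = (-4, 8)
3. C_x = 2  [CD · EF = 108 ∩ EC · BD = -39/2]
4. C_y = 13/2  [CD · EF = 108 ∩ EC · BD = -39/2]
   → C = (2, 13/2)

C = (2, 13/2)
E = (-4, 8)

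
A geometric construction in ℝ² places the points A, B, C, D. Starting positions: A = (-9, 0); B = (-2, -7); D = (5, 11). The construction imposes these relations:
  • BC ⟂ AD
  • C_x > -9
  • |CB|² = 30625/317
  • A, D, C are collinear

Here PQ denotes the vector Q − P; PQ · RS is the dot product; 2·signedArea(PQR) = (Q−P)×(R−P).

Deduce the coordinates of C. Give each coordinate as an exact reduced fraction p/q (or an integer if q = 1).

1. C_x = -2559/317  [A, D, C are collinear ∩ BC ⟂ AD]
2. C_y = 231/317  [A, D, C are collinear ∩ BC ⟂ AD]
   → C = (-2559/317, 231/317)

C = (-2559/317, 231/317)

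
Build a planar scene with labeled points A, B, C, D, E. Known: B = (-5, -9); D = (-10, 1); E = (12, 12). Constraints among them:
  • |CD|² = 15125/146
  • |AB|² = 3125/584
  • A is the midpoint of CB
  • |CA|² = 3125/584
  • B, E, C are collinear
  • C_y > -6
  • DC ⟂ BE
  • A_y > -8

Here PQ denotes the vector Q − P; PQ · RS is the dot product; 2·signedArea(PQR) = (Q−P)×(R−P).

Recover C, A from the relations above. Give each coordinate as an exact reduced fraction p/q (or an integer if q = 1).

1. C_x = -305/146  [B, E, C are collinear ∩ DC ⟂ BE]
2. C_y = -789/146  [B, E, C are collinear ∩ DC ⟂ BE]
   → C = (-305/146, -789/146)
3. A_x = -1035/292  [A is the midpoint of CB]
4. A_y = -2103/292  [A is the midpoint of CB]
   → A = (-1035/292, -2103/292)

A = (-1035/292, -2103/292)
C = (-305/146, -789/146)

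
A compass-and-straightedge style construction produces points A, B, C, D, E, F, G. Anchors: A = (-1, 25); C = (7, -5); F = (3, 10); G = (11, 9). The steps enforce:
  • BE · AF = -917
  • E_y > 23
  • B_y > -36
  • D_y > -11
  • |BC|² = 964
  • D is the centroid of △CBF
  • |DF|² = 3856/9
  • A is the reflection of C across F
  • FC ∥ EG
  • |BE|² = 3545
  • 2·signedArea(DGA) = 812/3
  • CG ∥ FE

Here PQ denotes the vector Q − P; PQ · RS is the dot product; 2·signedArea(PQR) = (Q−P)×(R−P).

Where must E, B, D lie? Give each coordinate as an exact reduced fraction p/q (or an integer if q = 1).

B = (15, -35)
D = (25/3, -10)
E = (7, 24)

1. E_x = 7  [FC ∥ EG ∩ CG ∥ FE]
2. E_y = 24  [FC ∥ EG ∩ CG ∥ FE]
   → E = (7, 24)
3. B_x = 15  [line -4·x + 15·y + 585 = 0 ∩ |BC|² = 964]
4. B_y = -35  [line -4·x + 15·y + 585 = 0 ∩ |BC|² = 964]
   → B = (15, -35)
5. D_x = 25/3  [D is the centroid of △CBF]
6. D_y = -10  [D is the centroid of △CBF]
   → D = (25/3, -10)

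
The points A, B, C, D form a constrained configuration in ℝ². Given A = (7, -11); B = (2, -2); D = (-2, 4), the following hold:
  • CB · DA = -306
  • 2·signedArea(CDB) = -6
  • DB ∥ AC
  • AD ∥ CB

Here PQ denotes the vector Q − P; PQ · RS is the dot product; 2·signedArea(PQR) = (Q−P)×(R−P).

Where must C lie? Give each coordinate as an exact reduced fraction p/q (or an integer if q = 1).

C = (11, -17)

1. C_x = 11  [AD ∥ CB ∩ DB ∥ AC]
2. C_y = -17  [AD ∥ CB ∩ DB ∥ AC]
   → C = (11, -17)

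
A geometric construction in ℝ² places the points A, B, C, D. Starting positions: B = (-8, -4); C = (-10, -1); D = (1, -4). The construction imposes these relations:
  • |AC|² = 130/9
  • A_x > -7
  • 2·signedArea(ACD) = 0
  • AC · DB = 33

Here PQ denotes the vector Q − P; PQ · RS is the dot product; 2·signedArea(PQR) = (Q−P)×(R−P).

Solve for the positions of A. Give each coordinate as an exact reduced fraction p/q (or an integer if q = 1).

1. A_x = -19/3  [2·signedArea(ACD) = 0 ∩ AC · DB = 33]
2. A_y = -2  [2·signedArea(ACD) = 0 ∩ AC · DB = 33]
   → A = (-19/3, -2)

A = (-19/3, -2)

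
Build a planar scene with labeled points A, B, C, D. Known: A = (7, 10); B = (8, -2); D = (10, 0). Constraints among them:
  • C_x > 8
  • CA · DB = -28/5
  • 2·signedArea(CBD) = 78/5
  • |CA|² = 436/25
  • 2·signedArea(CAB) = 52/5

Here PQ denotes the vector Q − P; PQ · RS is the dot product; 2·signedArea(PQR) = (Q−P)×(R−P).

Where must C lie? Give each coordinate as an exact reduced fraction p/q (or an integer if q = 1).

C = (41/5, 6)

1. C_x = 41/5  [2·signedArea(CBD) = 78/5 ∩ CA · DB = -28/5]
2. C_y = 6  [2·signedArea(CBD) = 78/5 ∩ CA · DB = -28/5]
   → C = (41/5, 6)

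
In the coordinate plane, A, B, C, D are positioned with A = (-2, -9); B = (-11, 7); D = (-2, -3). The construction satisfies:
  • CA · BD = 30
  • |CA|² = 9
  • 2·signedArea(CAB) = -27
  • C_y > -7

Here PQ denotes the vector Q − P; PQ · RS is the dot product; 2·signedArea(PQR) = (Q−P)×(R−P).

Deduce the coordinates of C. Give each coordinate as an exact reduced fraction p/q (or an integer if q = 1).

C = (-2, -6)

1. C_x = -2  [CA · BD = 30 ∩ 2·signedArea(CAB) = -27]
2. C_y = -6  [CA · BD = 30 ∩ 2·signedArea(CAB) = -27]
   → C = (-2, -6)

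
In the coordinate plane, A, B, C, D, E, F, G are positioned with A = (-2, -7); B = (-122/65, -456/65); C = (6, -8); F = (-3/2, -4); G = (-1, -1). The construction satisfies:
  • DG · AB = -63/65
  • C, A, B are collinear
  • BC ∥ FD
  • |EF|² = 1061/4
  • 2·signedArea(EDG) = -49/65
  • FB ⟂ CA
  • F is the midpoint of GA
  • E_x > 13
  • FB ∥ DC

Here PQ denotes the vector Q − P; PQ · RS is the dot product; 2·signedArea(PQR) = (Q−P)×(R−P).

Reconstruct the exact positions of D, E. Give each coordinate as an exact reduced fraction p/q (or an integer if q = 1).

1. D_x = 829/130  [FB ∥ DC ∩ BC ∥ FD]
2. D_y = -324/65  [FB ∥ DC ∩ BC ∥ FD]
   → D = (829/130, -324/65)
3. E_x = 14  [line -259/65·x + -959/130·y + -1379/130 = 0 ∩ |EF|² = 1061/4]
4. E_y = -9  [line -259/65·x + -959/130·y + -1379/130 = 0 ∩ |EF|² = 1061/4]
   → E = (14, -9)

D = (829/130, -324/65)
E = (14, -9)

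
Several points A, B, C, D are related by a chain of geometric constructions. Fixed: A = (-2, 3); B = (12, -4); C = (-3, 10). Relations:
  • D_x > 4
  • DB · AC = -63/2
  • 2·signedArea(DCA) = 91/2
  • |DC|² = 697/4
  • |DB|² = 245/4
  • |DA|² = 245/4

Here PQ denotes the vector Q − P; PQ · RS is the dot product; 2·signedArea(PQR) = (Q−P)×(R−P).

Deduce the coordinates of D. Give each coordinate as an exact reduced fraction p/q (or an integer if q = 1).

D = (5, -1/2)

1. D_x = 5  [2·signedArea(DCA) = 91/2 ∩ DB · AC = -63/2]
2. D_y = -1/2  [2·signedArea(DCA) = 91/2 ∩ DB · AC = -63/2]
   → D = (5, -1/2)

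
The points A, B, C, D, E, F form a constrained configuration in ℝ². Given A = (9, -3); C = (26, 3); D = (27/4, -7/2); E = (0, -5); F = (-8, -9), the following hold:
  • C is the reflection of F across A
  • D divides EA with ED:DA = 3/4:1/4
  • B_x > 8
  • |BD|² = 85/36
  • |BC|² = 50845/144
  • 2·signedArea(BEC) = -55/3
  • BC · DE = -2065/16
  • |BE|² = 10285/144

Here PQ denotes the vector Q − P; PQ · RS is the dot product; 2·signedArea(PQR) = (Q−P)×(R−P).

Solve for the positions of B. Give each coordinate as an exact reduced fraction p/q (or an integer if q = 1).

B = (33/4, -19/6)

1. B_x = 33/4  [2·signedArea(BEC) = -55/3 ∩ BC · DE = -2065/16]
2. B_y = -19/6  [2·signedArea(BEC) = -55/3 ∩ BC · DE = -2065/16]
   → B = (33/4, -19/6)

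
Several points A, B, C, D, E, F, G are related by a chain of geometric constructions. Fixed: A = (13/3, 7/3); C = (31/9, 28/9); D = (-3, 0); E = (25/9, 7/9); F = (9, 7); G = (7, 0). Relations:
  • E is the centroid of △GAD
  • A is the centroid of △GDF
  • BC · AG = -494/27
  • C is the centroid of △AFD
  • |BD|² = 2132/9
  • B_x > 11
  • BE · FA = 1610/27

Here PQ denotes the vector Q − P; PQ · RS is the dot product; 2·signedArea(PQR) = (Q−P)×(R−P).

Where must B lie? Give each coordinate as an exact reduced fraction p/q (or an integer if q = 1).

B = (35/3, 14/3)

1. B_x = 35/3  [BC · AG = -494/27 ∩ BE · FA = 1610/27]
2. B_y = 14/3  [BC · AG = -494/27 ∩ BE · FA = 1610/27]
   → B = (35/3, 14/3)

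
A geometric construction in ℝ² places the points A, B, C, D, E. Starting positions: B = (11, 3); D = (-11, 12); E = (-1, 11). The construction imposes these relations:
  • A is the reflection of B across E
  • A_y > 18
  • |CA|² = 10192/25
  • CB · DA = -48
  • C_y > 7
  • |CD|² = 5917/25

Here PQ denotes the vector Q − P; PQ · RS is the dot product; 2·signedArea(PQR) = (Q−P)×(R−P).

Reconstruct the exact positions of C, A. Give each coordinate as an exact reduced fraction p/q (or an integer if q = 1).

1. A_x = -13  [A is the reflection of B across E]
2. A_y = 19  [A is the reflection of B across E]
   → A = (-13, 19)
3. C_x = 19/5  [line 2·x + -7·y + 47 = 0 ∩ |CA|² = 10192/25]
4. C_y = 39/5  [line 2·x + -7·y + 47 = 0 ∩ |CA|² = 10192/25]
   → C = (19/5, 39/5)

A = (-13, 19)
C = (19/5, 39/5)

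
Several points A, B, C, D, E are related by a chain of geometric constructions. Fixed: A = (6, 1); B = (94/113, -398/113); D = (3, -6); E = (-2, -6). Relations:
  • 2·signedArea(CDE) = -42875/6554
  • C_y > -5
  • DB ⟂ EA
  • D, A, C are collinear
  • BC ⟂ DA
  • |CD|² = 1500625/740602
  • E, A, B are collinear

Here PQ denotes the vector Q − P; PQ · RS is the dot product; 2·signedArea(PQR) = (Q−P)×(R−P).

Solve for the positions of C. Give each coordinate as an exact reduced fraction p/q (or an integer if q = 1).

1. C_x = 23337/6554  [D, A, C are collinear ∩ BC ⟂ DA]
2. C_y = -30749/6554  [D, A, C are collinear ∩ BC ⟂ DA]
   → C = (23337/6554, -30749/6554)

C = (23337/6554, -30749/6554)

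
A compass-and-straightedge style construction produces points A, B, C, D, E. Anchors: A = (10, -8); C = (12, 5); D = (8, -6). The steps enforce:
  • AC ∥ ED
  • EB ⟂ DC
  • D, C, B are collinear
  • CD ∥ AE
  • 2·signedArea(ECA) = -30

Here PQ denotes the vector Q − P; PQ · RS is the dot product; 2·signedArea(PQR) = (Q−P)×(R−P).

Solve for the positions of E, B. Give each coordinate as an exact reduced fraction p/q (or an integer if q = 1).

B = (492/137, -2483/137)
E = (6, -19)

1. E_x = 6  [AC ∥ ED ∩ CD ∥ AE]
2. E_y = -19  [AC ∥ ED ∩ CD ∥ AE]
   → E = (6, -19)
3. B_x = 492/137  [D, C, B are collinear ∩ EB ⟂ DC]
4. B_y = -2483/137  [D, C, B are collinear ∩ EB ⟂ DC]
   → B = (492/137, -2483/137)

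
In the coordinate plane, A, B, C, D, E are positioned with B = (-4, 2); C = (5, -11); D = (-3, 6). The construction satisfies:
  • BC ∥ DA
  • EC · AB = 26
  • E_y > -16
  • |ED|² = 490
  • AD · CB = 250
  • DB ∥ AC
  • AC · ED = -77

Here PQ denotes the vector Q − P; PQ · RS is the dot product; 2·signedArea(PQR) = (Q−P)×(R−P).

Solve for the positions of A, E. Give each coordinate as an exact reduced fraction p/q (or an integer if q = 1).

A = (6, -7)
E = (4, -15)

1. A_x = 6  [DB ∥ AC ∩ BC ∥ DA]
2. A_y = -7  [DB ∥ AC ∩ BC ∥ DA]
   → A = (6, -7)
3. E_x = 4  [EC · AB = 26 ∩ AC · ED = -77]
4. E_y = -15  [EC · AB = 26 ∩ AC · ED = -77]
   → E = (4, -15)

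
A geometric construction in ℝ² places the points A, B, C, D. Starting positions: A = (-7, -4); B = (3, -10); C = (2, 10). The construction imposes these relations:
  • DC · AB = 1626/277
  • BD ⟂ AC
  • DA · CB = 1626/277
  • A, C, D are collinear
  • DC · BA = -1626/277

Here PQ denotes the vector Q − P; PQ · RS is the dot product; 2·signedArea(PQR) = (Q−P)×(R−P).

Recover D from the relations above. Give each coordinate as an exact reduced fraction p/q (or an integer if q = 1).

D = (-1885/277, -1024/277)

1. D_x = -1885/277  [A, C, D are collinear ∩ BD ⟂ AC]
2. D_y = -1024/277  [A, C, D are collinear ∩ BD ⟂ AC]
   → D = (-1885/277, -1024/277)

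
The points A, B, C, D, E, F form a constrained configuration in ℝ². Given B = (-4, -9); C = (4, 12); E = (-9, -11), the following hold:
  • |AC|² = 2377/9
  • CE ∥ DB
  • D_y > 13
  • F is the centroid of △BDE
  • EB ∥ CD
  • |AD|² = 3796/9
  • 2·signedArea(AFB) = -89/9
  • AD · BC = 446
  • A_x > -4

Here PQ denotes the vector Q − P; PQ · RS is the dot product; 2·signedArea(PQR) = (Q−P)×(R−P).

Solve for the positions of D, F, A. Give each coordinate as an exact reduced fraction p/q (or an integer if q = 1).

A = (-3, -8/3)
D = (9, 14)
F = (-4/3, -2)

1. D_x = 9  [CE ∥ DB ∩ EB ∥ CD]
2. D_y = 14  [CE ∥ DB ∩ EB ∥ CD]
   → D = (9, 14)
3. F_x = -4/3  [F is the centroid of △BDE]
4. F_y = -2  [F is the centroid of △BDE]
   → F = (-4/3, -2)
5. A_x = -3  [2·signedArea(AFB) = -89/9 ∩ AD · BC = 446]
6. A_y = -8/3  [2·signedArea(AFB) = -89/9 ∩ AD · BC = 446]
   → A = (-3, -8/3)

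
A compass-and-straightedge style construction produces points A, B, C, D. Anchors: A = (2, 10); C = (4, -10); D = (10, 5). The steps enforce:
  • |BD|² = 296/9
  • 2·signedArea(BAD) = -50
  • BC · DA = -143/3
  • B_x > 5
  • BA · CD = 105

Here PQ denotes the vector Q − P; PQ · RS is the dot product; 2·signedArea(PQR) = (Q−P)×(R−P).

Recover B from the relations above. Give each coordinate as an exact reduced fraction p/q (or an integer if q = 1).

1. B_x = 16/3  [BC · DA = -143/3 ∩ BA · CD = 105]
2. B_y = 5/3  [BC · DA = -143/3 ∩ BA · CD = 105]
   → B = (16/3, 5/3)

B = (16/3, 5/3)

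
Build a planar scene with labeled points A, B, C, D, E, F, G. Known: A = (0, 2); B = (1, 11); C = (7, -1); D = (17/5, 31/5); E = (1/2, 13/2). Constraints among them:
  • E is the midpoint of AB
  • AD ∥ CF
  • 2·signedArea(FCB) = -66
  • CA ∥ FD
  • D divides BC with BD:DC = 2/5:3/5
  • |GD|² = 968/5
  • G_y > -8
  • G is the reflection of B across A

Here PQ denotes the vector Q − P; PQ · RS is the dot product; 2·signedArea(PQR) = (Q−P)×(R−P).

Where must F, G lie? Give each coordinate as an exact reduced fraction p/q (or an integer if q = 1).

F = (52/5, 16/5)
G = (-1, -7)

1. F_x = 52/5  [CA ∥ FD ∩ AD ∥ CF]
2. F_y = 16/5  [CA ∥ FD ∩ AD ∥ CF]
   → F = (52/5, 16/5)
3. G_x = -1  [G is the reflection of B across A]
4. G_y = -7  [G is the reflection of B across A]
   → G = (-1, -7)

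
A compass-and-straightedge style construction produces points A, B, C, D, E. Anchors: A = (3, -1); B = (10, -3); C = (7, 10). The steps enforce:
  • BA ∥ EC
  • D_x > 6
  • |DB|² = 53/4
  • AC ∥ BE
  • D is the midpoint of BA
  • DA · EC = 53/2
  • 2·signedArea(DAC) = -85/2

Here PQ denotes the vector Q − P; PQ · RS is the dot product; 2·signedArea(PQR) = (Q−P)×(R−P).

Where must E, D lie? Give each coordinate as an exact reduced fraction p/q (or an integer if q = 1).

1. E_x = 14  [BA ∥ EC ∩ AC ∥ BE]
2. E_y = 8  [BA ∥ EC ∩ AC ∥ BE]
   → E = (14, 8)
3. D_x = 13/2  [D is the midpoint of BA]
4. D_y = -2  [D is the midpoint of BA]
   → D = (13/2, -2)

D = (13/2, -2)
E = (14, 8)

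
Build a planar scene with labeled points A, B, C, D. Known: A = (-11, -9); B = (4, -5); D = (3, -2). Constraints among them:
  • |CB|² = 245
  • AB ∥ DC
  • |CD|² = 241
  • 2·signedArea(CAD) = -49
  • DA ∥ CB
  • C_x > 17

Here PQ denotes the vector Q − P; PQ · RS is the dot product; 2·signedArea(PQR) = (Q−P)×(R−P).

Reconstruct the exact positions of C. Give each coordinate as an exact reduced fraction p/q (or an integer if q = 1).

1. C_x = 18  [DA ∥ CB ∩ AB ∥ DC]
2. C_y = 2  [DA ∥ CB ∩ AB ∥ DC]
   → C = (18, 2)

C = (18, 2)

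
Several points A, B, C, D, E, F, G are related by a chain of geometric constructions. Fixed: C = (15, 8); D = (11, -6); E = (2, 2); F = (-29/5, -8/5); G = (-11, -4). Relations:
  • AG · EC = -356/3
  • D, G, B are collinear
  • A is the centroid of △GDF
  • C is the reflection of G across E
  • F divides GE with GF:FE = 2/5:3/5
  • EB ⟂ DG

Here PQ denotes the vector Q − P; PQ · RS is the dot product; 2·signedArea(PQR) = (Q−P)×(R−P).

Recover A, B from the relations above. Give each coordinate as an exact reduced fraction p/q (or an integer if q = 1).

1. A_x = -29/15  [A is the centroid of △GDF]
2. A_y = -58/15  [A is the centroid of △GDF]
   → A = (-29/15, -58/15)
3. B_x = 165/122  [D, G, B are collinear ∩ EB ⟂ DG]
4. B_y = -625/122  [D, G, B are collinear ∩ EB ⟂ DG]
   → B = (165/122, -625/122)

A = (-29/15, -58/15)
B = (165/122, -625/122)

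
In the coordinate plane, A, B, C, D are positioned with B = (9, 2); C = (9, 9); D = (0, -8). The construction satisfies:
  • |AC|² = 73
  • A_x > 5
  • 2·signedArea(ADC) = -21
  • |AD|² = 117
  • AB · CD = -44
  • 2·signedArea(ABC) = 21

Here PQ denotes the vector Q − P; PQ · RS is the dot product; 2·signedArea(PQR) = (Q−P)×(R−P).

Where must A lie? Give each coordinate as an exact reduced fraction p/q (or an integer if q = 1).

1. A_x = 6  [2·signedArea(ABC) = 21 ∩ AB · CD = -44]
2. A_y = 1  [2·signedArea(ABC) = 21 ∩ AB · CD = -44]
   → A = (6, 1)

A = (6, 1)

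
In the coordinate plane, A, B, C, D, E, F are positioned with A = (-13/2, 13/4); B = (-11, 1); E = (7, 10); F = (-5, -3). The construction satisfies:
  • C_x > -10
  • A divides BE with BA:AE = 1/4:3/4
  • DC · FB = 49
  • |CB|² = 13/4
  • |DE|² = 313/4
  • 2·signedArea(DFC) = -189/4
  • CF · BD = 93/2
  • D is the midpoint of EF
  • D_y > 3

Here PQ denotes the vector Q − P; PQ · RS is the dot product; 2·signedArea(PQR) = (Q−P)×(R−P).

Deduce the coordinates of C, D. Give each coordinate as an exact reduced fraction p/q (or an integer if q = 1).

1. D_x = 1  [D is the midpoint of EF]
2. D_y = 7/2  [D is the midpoint of EF]
   → D = (1, 7/2)
3. C_x = -19/2  [CF · BD = 93/2 ∩ 2·signedArea(DFC) = -189/4]
4. C_y = 0  [CF · BD = 93/2 ∩ 2·signedArea(DFC) = -189/4]
   → C = (-19/2, 0)

C = (-19/2, 0)
D = (1, 7/2)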